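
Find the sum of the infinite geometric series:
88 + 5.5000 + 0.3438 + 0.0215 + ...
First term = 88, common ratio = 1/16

For |r| < 1, S = a / (1 - r)
S = 88 / (1 - (1/16))
S = 88 / (15/16)
S = 1408/15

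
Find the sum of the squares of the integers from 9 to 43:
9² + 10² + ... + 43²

Use ∑_{k=1}^{n} k² = n(n+1)(2n+1)/6, then subtract the first 8 terms.
∑_{k=1}^{43} k² = 43×44×87/6 = 27434
∑_{k=1}^{8} k² = 8×9×17/6 = 204
∑_{k=9}^{43} k² = 27434 - 204 = 27230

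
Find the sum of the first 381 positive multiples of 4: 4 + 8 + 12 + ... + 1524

Factor out 4: = 4(1 + 2 + ... + 381) = 4 × n(n+1)/2
= 4 × 381×382/2
= 4 × 72771
= 291084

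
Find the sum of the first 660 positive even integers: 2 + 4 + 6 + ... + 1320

Sum of first n even numbers = n(n+1)
= 660×661
= 436260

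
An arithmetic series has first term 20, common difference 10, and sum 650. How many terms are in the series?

Using S = n/2 × [2a + (n-1)d]
650 = n/2 × [2(20) + (n-1)(10)]
650 = n/2 × [40 + 10n - 10]
1300 = n × [30 + 10n]
10n² + (30)n - 1300 = 0
Discriminant: Δ = (30)² - 4(10)(-1300) = 900 + 52000 = 52900
√Δ = 230
n = [-(30) + √Δ] / (2·10) = (-30 + 230) / 20 = 200 / 20 = 10
(The negative root is discarded since n must be a positive integer.)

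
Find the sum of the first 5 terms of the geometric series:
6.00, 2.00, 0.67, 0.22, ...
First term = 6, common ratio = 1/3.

Sₙ = a(1 - rⁿ) / (1 - r)
S_5 = 6(1 - (1/3)^5) / (1 - (1/3))
S_5 = 6(1 - (1/243)) / (2/3)
S_5 = 242/27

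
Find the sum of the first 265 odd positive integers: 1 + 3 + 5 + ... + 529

Sum of first n odd numbers = n²
= 265²
= 70225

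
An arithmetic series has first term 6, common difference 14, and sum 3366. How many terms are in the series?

Using S = n/2 × [2a + (n-1)d]
3366 = n/2 × [2(6) + (n-1)(14)]
3366 = n/2 × [12 + 14n - 14]
6732 = n × [-2 + 14n]
14n² + (-2)n - 6732 = 0
Discriminant: Δ = (-2)² - 4(14)(-6732) = 4 + 376992 = 376996
√Δ = 614
n = [-(-2) + √Δ] / (2·14) = (2 + 614) / 28 = 616 / 28 = 22
(The negative root is discarded since n must be a positive integer.)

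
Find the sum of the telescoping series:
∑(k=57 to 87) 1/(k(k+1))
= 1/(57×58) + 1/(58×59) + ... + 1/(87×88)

Partial fractions: 1/(k(k+1)) = 1/k - 1/(k+1)
The series telescopes:
= (1/57 - 1/58) + (1/58 - 1/59) + ... + (1/87 - 1/88)
= 1/57 - 1/88
= 31/5016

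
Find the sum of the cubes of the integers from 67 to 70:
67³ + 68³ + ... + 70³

Use ∑_{k=1}^{n} k³ = [n(n+1)/2]², then subtract the first 66 terms.
∑_{k=1}^{70} k³ = [70×71/2]² = 2485² = 6175225
∑_{k=1}^{66} k³ = [66×67/2]² = 2211² = 4888521
∑_{k=67}^{70} k³ = 6175225 - 4888521 = 1286704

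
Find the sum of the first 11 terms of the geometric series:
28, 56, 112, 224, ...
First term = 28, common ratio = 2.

Sₙ = a(1 - rⁿ) / (1 - r)
S_11 = 28(1 - 2^11) / (1 - 2)
S_11 = 28(1 - 2048) / (-1)
S_11 = 57316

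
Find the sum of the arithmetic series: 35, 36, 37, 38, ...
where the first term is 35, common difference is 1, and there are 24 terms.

Sₙ = n/2 × (first + last)
Last term = a + (n-1)d = 35 + (24-1)×1 = 58
S_24 = 24/2 × (35 + 58)
S_24 = 24/2 × 93 = 1116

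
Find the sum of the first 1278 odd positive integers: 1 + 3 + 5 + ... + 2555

Sum of first n odd numbers = n²
= 1278²
= 1633284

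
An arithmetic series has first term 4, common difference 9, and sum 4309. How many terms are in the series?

Using S = n/2 × [2a + (n-1)d]
4309 = n/2 × [2(4) + (n-1)(9)]
4309 = n/2 × [8 + 9n - 9]
8618 = n × [-1 + 9n]
9n² + (-1)n - 8618 = 0
Discriminant: Δ = (-1)² - 4(9)(-8618) = 1 + 310248 = 310249
√Δ = 557
n = [-(-1) + √Δ] / (2·9) = (1 + 557) / 18 = 558 / 18 = 31
(The negative root is discarded since n must be a positive integer.)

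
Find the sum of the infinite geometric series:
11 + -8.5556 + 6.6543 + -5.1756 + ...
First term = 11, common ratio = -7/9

For |r| < 1, S = a / (1 - r)
S = 11 / (1 - (-7/9))
S = 11 / (16/9)
S = 99/16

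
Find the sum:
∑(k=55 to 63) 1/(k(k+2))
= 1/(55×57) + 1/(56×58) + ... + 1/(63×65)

Partial fractions: 1/(k(k+2)) = (1/2)[1/k - 1/(k+2)]
Telescoping leaves the first two and last two terms:
= (1/2)[1/55 + 1/56 - 1/64 - 1/65]
= 1611/640640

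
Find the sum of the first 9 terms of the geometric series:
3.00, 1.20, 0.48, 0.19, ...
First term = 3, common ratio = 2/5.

Sₙ = a(1 - rⁿ) / (1 - r)
S_9 = 3(1 - (2/5)^9) / (1 - (2/5))
S_9 = 3(1 - (512/1953125)) / (3/5)
S_9 = 1952613/390625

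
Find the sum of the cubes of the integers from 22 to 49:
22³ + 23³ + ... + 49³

Use ∑_{k=1}^{n} k³ = [n(n+1)/2]², then subtract the first 21 terms.
∑_{k=1}^{49} k³ = [49×50/2]² = 1225² = 1500625
∑_{k=1}^{21} k³ = [21×22/2]² = 231² = 53361
∑_{k=22}^{49} k³ = 1500625 - 53361 = 1447264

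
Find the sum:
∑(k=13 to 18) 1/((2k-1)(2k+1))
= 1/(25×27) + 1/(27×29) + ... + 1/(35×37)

Partial fractions: 1/((2k-1)(2k+1)) = (1/2)[1/(2k-1) - 1/(2k+1)]
The series telescopes:
= (1/2)[1/25 - 1/37]
= 6/925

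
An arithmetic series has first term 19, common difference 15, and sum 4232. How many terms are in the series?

Using S = n/2 × [2a + (n-1)d]
4232 = n/2 × [2(19) + (n-1)(15)]
4232 = n/2 × [38 + 15n - 15]
8464 = n × [23 + 15n]
15n² + (23)n - 8464 = 0
Discriminant: Δ = (23)² - 4(15)(-8464) = 529 + 507840 = 508369
√Δ = 713
n = [-(23) + √Δ] / (2·15) = (-23 + 713) / 30 = 690 / 30 = 23
(The negative root is discarded since n must be a positive integer.)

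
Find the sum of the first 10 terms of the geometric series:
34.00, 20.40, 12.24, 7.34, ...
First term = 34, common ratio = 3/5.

Sₙ = a(1 - rⁿ) / (1 - r)
S_10 = 34(1 - (3/5)^10) / (1 - (3/5))
S_10 = 34(1 - (59049/9765625)) / (2/5)
S_10 = 165011792/1953125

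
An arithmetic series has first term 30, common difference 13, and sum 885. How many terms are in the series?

Using S = n/2 × [2a + (n-1)d]
885 = n/2 × [2(30) + (n-1)(13)]
885 = n/2 × [60 + 13n - 13]
1770 = n × [47 + 13n]
13n² + (47)n - 1770 = 0
Discriminant: Δ = (47)² - 4(13)(-1770) = 2209 + 92040 = 94249
√Δ = 307
n = [-(47) + √Δ] / (2·13) = (-47 + 307) / 26 = 260 / 26 = 10
(The negative root is discarded since n must be a positive integer.)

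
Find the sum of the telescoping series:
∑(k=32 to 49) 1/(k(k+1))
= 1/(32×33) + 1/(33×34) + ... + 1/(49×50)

Partial fractions: 1/(k(k+1)) = 1/k - 1/(k+1)
The series telescopes:
= (1/32 - 1/33) + (1/33 - 1/34) + ... + (1/49 - 1/50)
= 1/32 - 1/50
= 9/800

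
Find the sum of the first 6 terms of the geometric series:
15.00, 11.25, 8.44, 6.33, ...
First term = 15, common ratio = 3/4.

Sₙ = a(1 - rⁿ) / (1 - r)
S_6 = 15(1 - (3/4)^6) / (1 - (3/4))
S_6 = 15(1 - (729/4096)) / (1/4)
S_6 = 50505/1024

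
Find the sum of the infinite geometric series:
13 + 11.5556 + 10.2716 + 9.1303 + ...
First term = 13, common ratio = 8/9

For |r| < 1, S = a / (1 - r)
S = 13 / (1 - (8/9))
S = 13 / (1/9)
S = 117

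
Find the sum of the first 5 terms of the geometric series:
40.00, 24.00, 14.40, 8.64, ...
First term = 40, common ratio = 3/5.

Sₙ = a(1 - rⁿ) / (1 - r)
S_5 = 40(1 - (3/5)^5) / (1 - (3/5))
S_5 = 40(1 - (243/3125)) / (2/5)
S_5 = 11528/125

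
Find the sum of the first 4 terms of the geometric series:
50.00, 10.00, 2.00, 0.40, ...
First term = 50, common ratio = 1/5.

Sₙ = a(1 - rⁿ) / (1 - r)
S_4 = 50(1 - (1/5)^4) / (1 - (1/5))
S_4 = 50(1 - (1/625)) / (4/5)
S_4 = 312/5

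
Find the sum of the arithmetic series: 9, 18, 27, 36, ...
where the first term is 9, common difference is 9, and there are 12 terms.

Sₙ = n/2 × (first + last)
Last term = a + (n-1)d = 9 + (12-1)×9 = 108
S_12 = 12/2 × (9 + 108)
S_12 = 12/2 × 117 = 702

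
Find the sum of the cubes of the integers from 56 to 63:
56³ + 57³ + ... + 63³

Use ∑_{k=1}^{n} k³ = [n(n+1)/2]², then subtract the first 55 terms.
∑_{k=1}^{63} k³ = [63×64/2]² = 2016² = 4064256
∑_{k=1}^{55} k³ = [55×56/2]² = 1540² = 2371600
∑_{k=56}^{63} k³ = 4064256 - 2371600 = 1692656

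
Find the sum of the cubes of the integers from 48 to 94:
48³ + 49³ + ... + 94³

Use ∑_{k=1}^{n} k³ = [n(n+1)/2]², then subtract the first 47 terms.
∑_{k=1}^{94} k³ = [94×95/2]² = 4465² = 19936225
∑_{k=1}^{47} k³ = [47×48/2]² = 1128² = 1272384
∑_{k=48}^{94} k³ = 19936225 - 1272384 = 18663841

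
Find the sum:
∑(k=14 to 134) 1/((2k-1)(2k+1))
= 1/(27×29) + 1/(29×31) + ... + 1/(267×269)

Partial fractions: 1/((2k-1)(2k+1)) = (1/2)[1/(2k-1) - 1/(2k+1)]
The series telescopes:
= (1/2)[1/27 - 1/269]
= 121/7263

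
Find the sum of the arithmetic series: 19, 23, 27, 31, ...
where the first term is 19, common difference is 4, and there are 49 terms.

Sₙ = n/2 × (first + last)
Last term = a + (n-1)d = 19 + (49-1)×4 = 211
S_49 = 49/2 × (19 + 211)
S_49 = 49/2 × 230 = 5635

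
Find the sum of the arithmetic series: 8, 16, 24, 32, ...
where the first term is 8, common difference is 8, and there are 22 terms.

Sₙ = n/2 × (first + last)
Last term = a + (n-1)d = 8 + (22-1)×8 = 176
S_22 = 22/2 × (8 + 176)
S_22 = 22/2 × 184 = 2024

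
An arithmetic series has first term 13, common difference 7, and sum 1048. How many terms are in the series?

Using S = n/2 × [2a + (n-1)d]
1048 = n/2 × [2(13) + (n-1)(7)]
1048 = n/2 × [26 + 7n - 7]
2096 = n × [19 + 7n]
7n² + (19)n - 2096 = 0
Discriminant: Δ = (19)² - 4(7)(-2096) = 361 + 58688 = 59049
√Δ = 243
n = [-(19) + √Δ] / (2·7) = (-19 + 243) / 14 = 224 / 14 = 16
(The negative root is discarded since n must be a positive integer.)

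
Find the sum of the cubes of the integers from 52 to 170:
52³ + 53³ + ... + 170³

Use ∑_{k=1}^{n} k³ = [n(n+1)/2]², then subtract the first 51 terms.
∑_{k=1}^{170} k³ = [170×171/2]² = 14535² = 211266225
∑_{k=1}^{51} k³ = [51×52/2]² = 1326² = 1758276
∑_{k=52}^{170} k³ = 211266225 - 1758276 = 209507949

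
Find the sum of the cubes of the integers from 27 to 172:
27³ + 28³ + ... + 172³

Use ∑_{k=1}^{n} k³ = [n(n+1)/2]², then subtract the first 26 terms.
∑_{k=1}^{172} k³ = [172×173/2]² = 14878² = 221354884
∑_{k=1}^{26} k³ = [26×27/2]² = 351² = 123201
∑_{k=27}^{172} k³ = 221354884 - 123201 = 221231683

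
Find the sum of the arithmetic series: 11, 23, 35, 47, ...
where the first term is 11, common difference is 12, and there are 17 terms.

Sₙ = n/2 × (first + last)
Last term = a + (n-1)d = 11 + (17-1)×12 = 203
S_17 = 17/2 × (11 + 203)
S_17 = 17/2 × 214 = 1819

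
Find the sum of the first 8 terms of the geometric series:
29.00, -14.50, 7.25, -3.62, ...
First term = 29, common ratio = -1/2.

Sₙ = a(1 - rⁿ) / (1 - r)
S_8 = 29(1 - (-1/2)^8) / (1 - (-1/2))
S_8 = 29(1 - (1/256)) / (3/2)
S_8 = 2465/128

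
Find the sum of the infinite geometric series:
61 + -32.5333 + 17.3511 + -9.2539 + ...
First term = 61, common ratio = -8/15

For |r| < 1, S = a / (1 - r)
S = 61 / (1 - (-8/15))
S = 61 / (23/15)
S = 915/23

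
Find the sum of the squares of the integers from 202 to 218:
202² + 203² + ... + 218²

Use ∑_{k=1}^{n} k² = n(n+1)(2n+1)/6, then subtract the first 201 terms.
∑_{k=1}^{218} k² = 218×219×437/6 = 3477209
∑_{k=1}^{201} k² = 201×202×403/6 = 2727101
∑_{k=202}^{218} k² = 3477209 - 2727101 = 750108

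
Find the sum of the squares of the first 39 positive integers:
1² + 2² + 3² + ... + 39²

Formula: ∑k² = n(n+1)(2n+1)/6
= 39×40×79/6
= 123240/6
= 20540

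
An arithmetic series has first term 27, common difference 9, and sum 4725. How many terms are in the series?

Using S = n/2 × [2a + (n-1)d]
4725 = n/2 × [2(27) + (n-1)(9)]
4725 = n/2 × [54 + 9n - 9]
9450 = n × [45 + 9n]
9n² + (45)n - 9450 = 0
Discriminant: Δ = (45)² - 4(9)(-9450) = 2025 + 340200 = 342225
√Δ = 585
n = [-(45) + √Δ] / (2·9) = (-45 + 585) / 18 = 540 / 18 = 30
(The negative root is discarded since n must be a positive integer.)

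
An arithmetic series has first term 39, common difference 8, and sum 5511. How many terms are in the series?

Using S = n/2 × [2a + (n-1)d]
5511 = n/2 × [2(39) + (n-1)(8)]
5511 = n/2 × [78 + 8n - 8]
11022 = n × [70 + 8n]
8n² + (70)n - 11022 = 0
Discriminant: Δ = (70)² - 4(8)(-11022) = 4900 + 352704 = 357604
√Δ = 598
n = [-(70) + √Δ] / (2·8) = (-70 + 598) / 16 = 528 / 16 = 33
(The negative root is discarded since n must be a positive integer.)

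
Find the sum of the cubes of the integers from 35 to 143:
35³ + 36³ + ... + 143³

Use ∑_{k=1}^{n} k³ = [n(n+1)/2]², then subtract the first 34 terms.
∑_{k=1}^{143} k³ = [143×144/2]² = 10296² = 106007616
∑_{k=1}^{34} k³ = [34×35/2]² = 595² = 354025
∑_{k=35}^{143} k³ = 106007616 - 354025 = 105653591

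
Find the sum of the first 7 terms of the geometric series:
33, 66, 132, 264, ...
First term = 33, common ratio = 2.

Sₙ = a(1 - rⁿ) / (1 - r)
S_7 = 33(1 - 2^7) / (1 - 2)
S_7 = 33(1 - 128) / (-1)
S_7 = 4191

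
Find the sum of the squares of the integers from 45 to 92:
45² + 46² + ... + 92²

Use ∑_{k=1}^{n} k² = n(n+1)(2n+1)/6, then subtract the first 44 terms.
∑_{k=1}^{92} k² = 92×93×185/6 = 263810
∑_{k=1}^{44} k² = 44×45×89/6 = 29370
∑_{k=45}^{92} k² = 263810 - 29370 = 234440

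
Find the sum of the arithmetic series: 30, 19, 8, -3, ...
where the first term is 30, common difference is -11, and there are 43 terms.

Sₙ = n/2 × (first + last)
Last term = a + (n-1)d = 30 + (43-1)×(-11) = -432
S_43 = 43/2 × (30 + (-432))
S_43 = 43/2 × (-402) = -8643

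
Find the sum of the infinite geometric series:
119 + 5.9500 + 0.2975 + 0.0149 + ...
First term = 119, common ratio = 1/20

For |r| < 1, S = a / (1 - r)
S = 119 / (1 - (1/20))
S = 119 / (19/20)
S = 2380/19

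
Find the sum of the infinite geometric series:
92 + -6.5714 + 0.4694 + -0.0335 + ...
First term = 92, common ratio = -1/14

For |r| < 1, S = a / (1 - r)
S = 92 / (1 - (-1/14))
S = 92 / (15/14)
S = 1288/15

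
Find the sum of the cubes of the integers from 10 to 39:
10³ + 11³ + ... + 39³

Use ∑_{k=1}^{n} k³ = [n(n+1)/2]², then subtract the first 9 terms.
∑_{k=1}^{39} k³ = [39×40/2]² = 780² = 608400
∑_{k=1}^{9} k³ = [9×10/2]² = 45² = 2025
∑_{k=10}^{39} k³ = 608400 - 2025 = 606375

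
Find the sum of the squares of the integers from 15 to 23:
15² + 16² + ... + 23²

Use ∑_{k=1}^{n} k² = n(n+1)(2n+1)/6, then subtract the first 14 terms.
∑_{k=1}^{23} k² = 23×24×47/6 = 4324
∑_{k=1}^{14} k² = 14×15×29/6 = 1015
∑_{k=15}^{23} k² = 4324 - 1015 = 3309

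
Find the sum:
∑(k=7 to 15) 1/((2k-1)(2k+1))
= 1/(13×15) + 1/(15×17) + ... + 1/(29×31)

Partial fractions: 1/((2k-1)(2k+1)) = (1/2)[1/(2k-1) - 1/(2k+1)]
The series telescopes:
= (1/2)[1/13 - 1/31]
= 9/403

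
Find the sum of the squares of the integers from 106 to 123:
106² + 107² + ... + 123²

Use ∑_{k=1}^{n} k² = n(n+1)(2n+1)/6, then subtract the first 105 terms.
∑_{k=1}^{123} k² = 123×124×247/6 = 627874
∑_{k=1}^{105} k² = 105×106×211/6 = 391405
∑_{k=106}^{123} k² = 627874 - 391405 = 236469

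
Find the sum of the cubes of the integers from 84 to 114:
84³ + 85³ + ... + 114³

Use ∑_{k=1}^{n} k³ = [n(n+1)/2]², then subtract the first 83 terms.
∑_{k=1}^{114} k³ = [114×115/2]² = 6555² = 42968025
∑_{k=1}^{83} k³ = [83×84/2]² = 3486² = 12152196
∑_{k=84}^{114} k³ = 42968025 - 12152196 = 30815829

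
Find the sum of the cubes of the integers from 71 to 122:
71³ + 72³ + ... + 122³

Use ∑_{k=1}^{n} k³ = [n(n+1)/2]², then subtract the first 70 terms.
∑_{k=1}^{122} k³ = [122×123/2]² = 7503² = 56295009
∑_{k=1}^{70} k³ = [70×71/2]² = 2485² = 6175225
∑_{k=71}^{122} k³ = 56295009 - 6175225 = 50119784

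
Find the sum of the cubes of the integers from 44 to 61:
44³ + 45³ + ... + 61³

Use ∑_{k=1}^{n} k³ = [n(n+1)/2]², then subtract the first 43 terms.
∑_{k=1}^{61} k³ = [61×62/2]² = 1891² = 3575881
∑_{k=1}^{43} k³ = [43×44/2]² = 946² = 894916
∑_{k=44}^{61} k³ = 3575881 - 894916 = 2680965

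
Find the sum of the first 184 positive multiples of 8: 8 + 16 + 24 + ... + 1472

Factor out 8: = 8(1 + 2 + ... + 184) = 8 × n(n+1)/2
= 8 × 184×185/2
= 8 × 17020
= 136160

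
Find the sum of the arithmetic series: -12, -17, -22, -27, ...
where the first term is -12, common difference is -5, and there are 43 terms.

Sₙ = n/2 × (first + last)
Last term = a + (n-1)d = -12 + (43-1)×(-5) = -222
S_43 = 43/2 × (-12 + (-222))
S_43 = 43/2 × (-234) = -5031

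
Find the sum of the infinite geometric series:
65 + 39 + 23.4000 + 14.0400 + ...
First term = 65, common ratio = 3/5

For |r| < 1, S = a / (1 - r)
S = 65 / (1 - (3/5))
S = 65 / (2/5)
S = 325/2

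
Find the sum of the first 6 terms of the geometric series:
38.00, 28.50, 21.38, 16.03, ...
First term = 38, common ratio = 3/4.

Sₙ = a(1 - rⁿ) / (1 - r)
S_6 = 38(1 - (3/4)^6) / (1 - (3/4))
S_6 = 38(1 - (729/4096)) / (1/4)
S_6 = 63973/512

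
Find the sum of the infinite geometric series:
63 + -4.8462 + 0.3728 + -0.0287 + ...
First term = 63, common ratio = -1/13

For |r| < 1, S = a / (1 - r)
S = 63 / (1 - (-1/13))
S = 63 / (14/13)
S = 117/2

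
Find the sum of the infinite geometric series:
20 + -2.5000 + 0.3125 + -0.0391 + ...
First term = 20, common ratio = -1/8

For |r| < 1, S = a / (1 - r)
S = 20 / (1 - (-1/8))
S = 20 / (9/8)
S = 160/9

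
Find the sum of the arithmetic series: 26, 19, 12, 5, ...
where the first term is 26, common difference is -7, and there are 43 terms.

Sₙ = n/2 × (first + last)
Last term = a + (n-1)d = 26 + (43-1)×(-7) = -268
S_43 = 43/2 × (26 + (-268))
S_43 = 43/2 × (-242) = -5203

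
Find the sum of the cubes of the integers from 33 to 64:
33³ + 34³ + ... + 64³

Use ∑_{k=1}^{n} k³ = [n(n+1)/2]², then subtract the first 32 terms.
∑_{k=1}^{64} k³ = [64×65/2]² = 2080² = 4326400
∑_{k=1}^{32} k³ = [32×33/2]² = 528² = 278784
∑_{k=33}^{64} k³ = 4326400 - 278784 = 4047616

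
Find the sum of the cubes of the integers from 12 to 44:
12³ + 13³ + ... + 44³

Use ∑_{k=1}^{n} k³ = [n(n+1)/2]², then subtract the first 11 terms.
∑_{k=1}^{44} k³ = [44×45/2]² = 990² = 980100
∑_{k=1}^{11} k³ = [11×12/2]² = 66² = 4356
∑_{k=12}^{44} k³ = 980100 - 4356 = 975744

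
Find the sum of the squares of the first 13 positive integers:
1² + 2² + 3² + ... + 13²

Formula: ∑k² = n(n+1)(2n+1)/6
= 13×14×27/6
= 4914/6
= 819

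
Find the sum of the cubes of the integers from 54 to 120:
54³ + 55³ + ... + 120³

Use ∑_{k=1}^{n} k³ = [n(n+1)/2]², then subtract the first 53 terms.
∑_{k=1}^{120} k³ = [120×121/2]² = 7260² = 52707600
∑_{k=1}^{53} k³ = [53×54/2]² = 1431² = 2047761
∑_{k=54}^{120} k³ = 52707600 - 2047761 = 50659839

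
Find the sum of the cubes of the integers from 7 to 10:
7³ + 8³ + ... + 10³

Use ∑_{k=1}^{n} k³ = [n(n+1)/2]², then subtract the first 6 terms.
∑_{k=1}^{10} k³ = [10×11/2]² = 55² = 3025
∑_{k=1}^{6} k³ = [6×7/2]² = 21² = 441
∑_{k=7}^{10} k³ = 3025 - 441 = 2584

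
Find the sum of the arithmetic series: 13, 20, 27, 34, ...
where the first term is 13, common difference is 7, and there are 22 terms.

Sₙ = n/2 × (first + last)
Last term = a + (n-1)d = 13 + (22-1)×7 = 160
S_22 = 22/2 × (13 + 160)
S_22 = 22/2 × 173 = 1903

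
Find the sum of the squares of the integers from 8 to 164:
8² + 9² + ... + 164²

Use ∑_{k=1}^{n} k² = n(n+1)(2n+1)/6, then subtract the first 7 terms.
∑_{k=1}^{164} k² = 164×165×329/6 = 1483790
∑_{k=1}^{7} k² = 7×8×15/6 = 140
∑_{k=8}^{164} k² = 1483790 - 140 = 1483650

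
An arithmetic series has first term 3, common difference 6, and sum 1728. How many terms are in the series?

Using S = n/2 × [2a + (n-1)d]
1728 = n/2 × [2(3) + (n-1)(6)]
1728 = n/2 × [6 + 6n - 6]
3456 = n × [0 + 6n]
6n² + (0)n - 3456 = 0
Discriminant: Δ = (0)² - 4(6)(-3456) = 0 + 82944 = 82944
√Δ = 288
n = [-(0) + √Δ] / (2·6) = (0 + 288) / 12 = 288 / 12 = 24
(The negative root is discarded since n must be a positive integer.)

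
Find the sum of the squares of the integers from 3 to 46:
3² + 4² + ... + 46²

Use ∑_{k=1}^{n} k² = n(n+1)(2n+1)/6, then subtract the first 2 terms.
∑_{k=1}^{46} k² = 46×47×93/6 = 33511
∑_{k=1}^{2} k² = 2×3×5/6 = 5
∑_{k=3}^{46} k² = 33511 - 5 = 33506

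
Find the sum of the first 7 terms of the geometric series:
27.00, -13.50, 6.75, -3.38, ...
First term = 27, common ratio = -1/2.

Sₙ = a(1 - rⁿ) / (1 - r)
S_7 = 27(1 - (-1/2)^7) / (1 - (-1/2))
S_7 = 27(1 - (-1/128)) / (3/2)
S_7 = 1161/64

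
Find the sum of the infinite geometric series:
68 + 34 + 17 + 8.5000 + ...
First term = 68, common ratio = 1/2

For |r| < 1, S = a / (1 - r)
S = 68 / (1 - (1/2))
S = 68 / (1/2)
S = 136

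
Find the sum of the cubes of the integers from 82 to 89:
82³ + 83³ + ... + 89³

Use ∑_{k=1}^{n} k³ = [n(n+1)/2]², then subtract the first 81 terms.
∑_{k=1}^{89} k³ = [89×90/2]² = 4005² = 16040025
∑_{k=1}^{81} k³ = [81×82/2]² = 3321² = 11029041
∑_{k=82}^{89} k³ = 16040025 - 11029041 = 5010984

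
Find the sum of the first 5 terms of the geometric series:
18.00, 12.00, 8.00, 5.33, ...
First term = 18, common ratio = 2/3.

Sₙ = a(1 - rⁿ) / (1 - r)
S_5 = 18(1 - (2/3)^5) / (1 - (2/3))
S_5 = 18(1 - (32/243)) / (1/3)
S_5 = 422/9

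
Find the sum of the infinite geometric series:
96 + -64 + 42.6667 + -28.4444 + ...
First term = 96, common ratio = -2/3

For |r| < 1, S = a / (1 - r)
S = 96 / (1 - (-2/3))
S = 96 / (5/3)
S = 288/5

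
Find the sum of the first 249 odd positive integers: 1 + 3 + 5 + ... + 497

Sum of first n odd numbers = n²
= 249²
= 62001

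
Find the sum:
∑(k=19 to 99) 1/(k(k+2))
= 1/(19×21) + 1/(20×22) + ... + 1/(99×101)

Partial fractions: 1/(k(k+2)) = (1/2)[1/k - 1/(k+2)]
Telescoping leaves the first two and last two terms:
= (1/2)[1/19 + 1/20 - 1/100 - 1/101]
= 3969/95950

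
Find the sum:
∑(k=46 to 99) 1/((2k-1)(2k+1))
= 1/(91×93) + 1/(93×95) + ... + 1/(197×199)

Partial fractions: 1/((2k-1)(2k+1)) = (1/2)[1/(2k-1) - 1/(2k+1)]
The series telescopes:
= (1/2)[1/91 - 1/199]
= 54/18109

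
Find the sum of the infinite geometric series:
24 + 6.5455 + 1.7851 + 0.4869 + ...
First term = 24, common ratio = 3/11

For |r| < 1, S = a / (1 - r)
S = 24 / (1 - (3/11))
S = 24 / (8/11)
S = 33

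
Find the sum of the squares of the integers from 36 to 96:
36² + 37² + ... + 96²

Use ∑_{k=1}^{n} k² = n(n+1)(2n+1)/6, then subtract the first 35 terms.
∑_{k=1}^{96} k² = 96×97×193/6 = 299536
∑_{k=1}^{35} k² = 35×36×71/6 = 14910
∑_{k=36}^{96} k² = 299536 - 14910 = 284626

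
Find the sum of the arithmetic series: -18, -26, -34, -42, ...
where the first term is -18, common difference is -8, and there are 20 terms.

Sₙ = n/2 × (first + last)
Last term = a + (n-1)d = -18 + (20-1)×(-8) = -170
S_20 = 20/2 × (-18 + (-170))
S_20 = 20/2 × (-188) = -1880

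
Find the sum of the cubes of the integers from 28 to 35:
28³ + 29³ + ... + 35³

Use ∑_{k=1}^{n} k³ = [n(n+1)/2]², then subtract the first 27 terms.
∑_{k=1}^{35} k³ = [35×36/2]² = 630² = 396900
∑_{k=1}^{27} k³ = [27×28/2]² = 378² = 142884
∑_{k=28}^{35} k³ = 396900 - 142884 = 254016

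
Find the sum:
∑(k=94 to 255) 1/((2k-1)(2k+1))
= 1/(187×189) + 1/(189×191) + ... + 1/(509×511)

Partial fractions: 1/((2k-1)(2k+1)) = (1/2)[1/(2k-1) - 1/(2k+1)]
The series telescopes:
= (1/2)[1/187 - 1/511]
= 162/95557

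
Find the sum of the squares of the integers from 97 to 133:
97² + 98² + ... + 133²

Use ∑_{k=1}^{n} k² = n(n+1)(2n+1)/6, then subtract the first 96 terms.
∑_{k=1}^{133} k² = 133×134×267/6 = 793079
∑_{k=1}^{96} k² = 96×97×193/6 = 299536
∑_{k=97}^{133} k² = 793079 - 299536 = 493543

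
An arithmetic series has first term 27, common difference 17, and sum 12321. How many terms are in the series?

Using S = n/2 × [2a + (n-1)d]
12321 = n/2 × [2(27) + (n-1)(17)]
12321 = n/2 × [54 + 17n - 17]
24642 = n × [37 + 17n]
17n² + (37)n - 24642 = 0
Discriminant: Δ = (37)² - 4(17)(-24642) = 1369 + 1675656 = 1677025
√Δ = 1295
n = [-(37) + √Δ] / (2·17) = (-37 + 1295) / 34 = 1258 / 34 = 37
(The negative root is discarded since n must be a positive integer.)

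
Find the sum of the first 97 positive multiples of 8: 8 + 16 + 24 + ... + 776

Factor out 8: = 8(1 + 2 + ... + 97) = 8 × n(n+1)/2
= 8 × 97×98/2
= 8 × 4753
= 38024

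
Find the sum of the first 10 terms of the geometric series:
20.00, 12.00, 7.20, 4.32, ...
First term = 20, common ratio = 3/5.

Sₙ = a(1 - rⁿ) / (1 - r)
S_10 = 20(1 - (3/5)^10) / (1 - (3/5))
S_10 = 20(1 - (59049/9765625)) / (2/5)
S_10 = 19413152/390625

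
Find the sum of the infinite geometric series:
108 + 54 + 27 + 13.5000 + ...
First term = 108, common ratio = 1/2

For |r| < 1, S = a / (1 - r)
S = 108 / (1 - (1/2))
S = 108 / (1/2)
S = 216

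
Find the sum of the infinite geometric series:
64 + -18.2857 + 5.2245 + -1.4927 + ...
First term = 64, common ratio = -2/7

For |r| < 1, S = a / (1 - r)
S = 64 / (1 - (-2/7))
S = 64 / (9/7)
S = 448/9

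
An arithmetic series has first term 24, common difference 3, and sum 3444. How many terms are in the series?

Using S = n/2 × [2a + (n-1)d]
3444 = n/2 × [2(24) + (n-1)(3)]
3444 = n/2 × [48 + 3n - 3]
6888 = n × [45 + 3n]
3n² + (45)n - 6888 = 0
Discriminant: Δ = (45)² - 4(3)(-6888) = 2025 + 82656 = 84681
√Δ = 291
n = [-(45) + √Δ] / (2·3) = (-45 + 291) / 6 = 246 / 6 = 41
(The negative root is discarded since n must be a positive integer.)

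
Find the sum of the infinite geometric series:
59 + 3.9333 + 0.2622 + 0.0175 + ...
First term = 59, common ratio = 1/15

For |r| < 1, S = a / (1 - r)
S = 59 / (1 - (1/15))
S = 59 / (14/15)
S = 885/14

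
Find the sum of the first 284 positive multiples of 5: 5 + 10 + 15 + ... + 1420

Factor out 5: = 5(1 + 2 + ... + 284) = 5 × n(n+1)/2
= 5 × 284×285/2
= 5 × 40470
= 202350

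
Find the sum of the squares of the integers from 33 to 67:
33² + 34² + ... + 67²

Use ∑_{k=1}^{n} k² = n(n+1)(2n+1)/6, then subtract the first 32 terms.
∑_{k=1}^{67} k² = 67×68×135/6 = 102510
∑_{k=1}^{32} k² = 32×33×65/6 = 11440
∑_{k=33}^{67} k² = 102510 - 11440 = 91070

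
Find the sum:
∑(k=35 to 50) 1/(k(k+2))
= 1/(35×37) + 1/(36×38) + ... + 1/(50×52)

Partial fractions: 1/(k(k+2)) = (1/2)[1/k - 1/(k+2)]
Telescoping leaves the first two and last two terms:
= (1/2)[1/35 + 1/36 - 1/51 - 1/52]
= 1219/139230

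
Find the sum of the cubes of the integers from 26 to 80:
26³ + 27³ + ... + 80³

Use ∑_{k=1}^{n} k³ = [n(n+1)/2]², then subtract the first 25 terms.
∑_{k=1}^{80} k³ = [80×81/2]² = 3240² = 10497600
∑_{k=1}^{25} k³ = [25×26/2]² = 325² = 105625
∑_{k=26}^{80} k³ = 10497600 - 105625 = 10391975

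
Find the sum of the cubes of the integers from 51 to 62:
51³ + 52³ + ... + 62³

Use ∑_{k=1}^{n} k³ = [n(n+1)/2]², then subtract the first 50 terms.
∑_{k=1}^{62} k³ = [62×63/2]² = 1953² = 3814209
∑_{k=1}^{50} k³ = [50×51/2]² = 1275² = 1625625
∑_{k=51}^{62} k³ = 3814209 - 1625625 = 2188584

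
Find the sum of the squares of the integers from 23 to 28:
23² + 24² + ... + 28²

Use ∑_{k=1}^{n} k² = n(n+1)(2n+1)/6, then subtract the first 22 terms.
∑_{k=1}^{28} k² = 28×29×57/6 = 7714
∑_{k=1}^{22} k² = 22×23×45/6 = 3795
∑_{k=23}^{28} k² = 7714 - 3795 = 3919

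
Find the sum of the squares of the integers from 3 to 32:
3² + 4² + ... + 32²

Use ∑_{k=1}^{n} k² = n(n+1)(2n+1)/6, then subtract the first 2 terms.
∑_{k=1}^{32} k² = 32×33×65/6 = 11440
∑_{k=1}^{2} k² = 2×3×5/6 = 5
∑_{k=3}^{32} k² = 11440 - 5 = 11435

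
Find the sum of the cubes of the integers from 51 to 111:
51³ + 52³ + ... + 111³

Use ∑_{k=1}^{n} k³ = [n(n+1)/2]², then subtract the first 50 terms.
∑_{k=1}^{111} k³ = [111×112/2]² = 6216² = 38638656
∑_{k=1}^{50} k³ = [50×51/2]² = 1275² = 1625625
∑_{k=51}^{111} k³ = 38638656 - 1625625 = 37013031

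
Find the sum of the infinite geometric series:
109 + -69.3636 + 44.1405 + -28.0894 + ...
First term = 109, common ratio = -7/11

For |r| < 1, S = a / (1 - r)
S = 109 / (1 - (-7/11))
S = 109 / (18/11)
S = 1199/18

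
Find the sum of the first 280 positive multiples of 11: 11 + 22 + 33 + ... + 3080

Factor out 11: = 11(1 + 2 + ... + 280) = 11 × n(n+1)/2
= 11 × 280×281/2
= 11 × 39340
= 432740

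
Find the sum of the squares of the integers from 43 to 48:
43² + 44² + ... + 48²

Use ∑_{k=1}^{n} k² = n(n+1)(2n+1)/6, then subtract the first 42 terms.
∑_{k=1}^{48} k² = 48×49×97/6 = 38024
∑_{k=1}^{42} k² = 42×43×85/6 = 25585
∑_{k=43}^{48} k² = 38024 - 25585 = 12439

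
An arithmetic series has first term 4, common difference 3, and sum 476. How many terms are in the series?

Using S = n/2 × [2a + (n-1)d]
476 = n/2 × [2(4) + (n-1)(3)]
476 = n/2 × [8 + 3n - 3]
952 = n × [5 + 3n]
3n² + (5)n - 952 = 0
Discriminant: Δ = (5)² - 4(3)(-952) = 25 + 11424 = 11449
√Δ = 107
n = [-(5) + √Δ] / (2·3) = (-5 + 107) / 6 = 102 / 6 = 17
(The negative root is discarded since n must be a positive integer.)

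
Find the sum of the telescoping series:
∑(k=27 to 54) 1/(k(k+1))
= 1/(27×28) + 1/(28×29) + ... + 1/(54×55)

Partial fractions: 1/(k(k+1)) = 1/k - 1/(k+1)
The series telescopes:
= (1/27 - 1/28) + (1/28 - 1/29) + ... + (1/54 - 1/55)
= 1/27 - 1/55
= 28/1485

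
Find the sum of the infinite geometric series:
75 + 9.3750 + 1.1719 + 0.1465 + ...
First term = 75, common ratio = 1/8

For |r| < 1, S = a / (1 - r)
S = 75 / (1 - (1/8))
S = 75 / (7/8)
S = 600/7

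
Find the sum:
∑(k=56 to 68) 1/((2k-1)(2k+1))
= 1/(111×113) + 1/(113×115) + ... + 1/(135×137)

Partial fractions: 1/((2k-1)(2k+1)) = (1/2)[1/(2k-1) - 1/(2k+1)]
The series telescopes:
= (1/2)[1/111 - 1/137]
= 13/15207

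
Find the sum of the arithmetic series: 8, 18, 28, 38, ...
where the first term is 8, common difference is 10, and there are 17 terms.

Sₙ = n/2 × (first + last)
Last term = a + (n-1)d = 8 + (17-1)×10 = 168
S_17 = 17/2 × (8 + 168)
S_17 = 17/2 × 176 = 1496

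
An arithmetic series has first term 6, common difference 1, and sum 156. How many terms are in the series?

Using S = n/2 × [2a + (n-1)d]
156 = n/2 × [2(6) + (n-1)(1)]
156 = n/2 × [12 + 1n - 1]
312 = n × [11 + 1n]
1n² + (11)n - 312 = 0
Discriminant: Δ = (11)² - 4(1)(-312) = 121 + 1248 = 1369
√Δ = 37
n = [-(11) + √Δ] / (2·1) = (-11 + 37) / 2 = 26 / 2 = 13
(The negative root is discarded since n must be a positive integer.)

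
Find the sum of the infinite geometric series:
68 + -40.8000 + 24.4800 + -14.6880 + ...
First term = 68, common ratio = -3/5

For |r| < 1, S = a / (1 - r)
S = 68 / (1 - (-3/5))
S = 68 / (8/5)
S = 85/2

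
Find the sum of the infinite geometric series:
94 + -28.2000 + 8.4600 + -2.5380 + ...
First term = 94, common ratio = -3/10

For |r| < 1, S = a / (1 - r)
S = 94 / (1 - (-3/10))
S = 94 / (13/10)
S = 940/13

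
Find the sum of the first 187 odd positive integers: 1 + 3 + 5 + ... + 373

Sum of first n odd numbers = n²
= 187²
= 34969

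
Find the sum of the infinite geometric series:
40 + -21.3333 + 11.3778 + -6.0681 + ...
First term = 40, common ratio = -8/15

For |r| < 1, S = a / (1 - r)
S = 40 / (1 - (-8/15))
S = 40 / (23/15)
S = 600/23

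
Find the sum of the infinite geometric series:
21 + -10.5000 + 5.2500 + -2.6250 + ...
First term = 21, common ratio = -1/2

For |r| < 1, S = a / (1 - r)
S = 21 / (1 - (-1/2))
S = 21 / (3/2)
S = 14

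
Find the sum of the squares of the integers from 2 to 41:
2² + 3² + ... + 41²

Use ∑_{k=1}^{n} k² = n(n+1)(2n+1)/6, then subtract the first 1 terms.
∑_{k=1}^{41} k² = 41×42×83/6 = 23821
∑_{k=1}^{1} k² = 1×2×3/6 = 1
∑_{k=2}^{41} k² = 23821 - 1 = 23820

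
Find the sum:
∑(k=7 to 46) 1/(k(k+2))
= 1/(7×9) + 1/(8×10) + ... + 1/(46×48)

Partial fractions: 1/(k(k+2)) = (1/2)[1/k - 1/(k+2)]
Telescoping leaves the first two and last two terms:
= (1/2)[1/7 + 1/8 - 1/47 - 1/48]
= 3565/31584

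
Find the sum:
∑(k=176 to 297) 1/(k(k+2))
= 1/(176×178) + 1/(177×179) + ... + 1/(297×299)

Partial fractions: 1/(k(k+2)) = (1/2)[1/k - 1/(k+2)]
Telescoping leaves the first two and last two terms:
= (1/2)[1/176 + 1/177 - 1/298 - 1/299]
= 6427631/2775705504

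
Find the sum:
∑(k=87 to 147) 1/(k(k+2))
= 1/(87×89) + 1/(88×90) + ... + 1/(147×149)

Partial fractions: 1/(k(k+2)) = (1/2)[1/k - 1/(k+2)]
Telescoping leaves the first two and last two terms:
= (1/2)[1/87 + 1/88 - 1/148 - 1/149]
= 396317/84415056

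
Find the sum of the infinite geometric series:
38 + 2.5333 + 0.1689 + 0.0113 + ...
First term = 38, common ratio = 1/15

For |r| < 1, S = a / (1 - r)
S = 38 / (1 - (1/15))
S = 38 / (14/15)
S = 285/7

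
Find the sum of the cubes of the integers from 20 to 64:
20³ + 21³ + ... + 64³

Use ∑_{k=1}^{n} k³ = [n(n+1)/2]², then subtract the first 19 terms.
∑_{k=1}^{64} k³ = [64×65/2]² = 2080² = 4326400
∑_{k=1}^{19} k³ = [19×20/2]² = 190² = 36100
∑_{k=20}^{64} k³ = 4326400 - 36100 = 4290300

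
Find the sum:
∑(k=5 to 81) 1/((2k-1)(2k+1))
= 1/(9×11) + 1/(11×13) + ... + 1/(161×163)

Partial fractions: 1/((2k-1)(2k+1)) = (1/2)[1/(2k-1) - 1/(2k+1)]
The series telescopes:
= (1/2)[1/9 - 1/163]
= 77/1467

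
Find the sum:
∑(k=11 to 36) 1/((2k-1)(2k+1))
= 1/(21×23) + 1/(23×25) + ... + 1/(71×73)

Partial fractions: 1/((2k-1)(2k+1)) = (1/2)[1/(2k-1) - 1/(2k+1)]
The series telescopes:
= (1/2)[1/21 - 1/73]
= 26/1533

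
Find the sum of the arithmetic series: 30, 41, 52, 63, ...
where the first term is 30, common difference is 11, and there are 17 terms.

Sₙ = n/2 × (first + last)
Last term = a + (n-1)d = 30 + (17-1)×11 = 206
S_17 = 17/2 × (30 + 206)
S_17 = 17/2 × 236 = 2006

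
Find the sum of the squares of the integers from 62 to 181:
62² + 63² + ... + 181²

Use ∑_{k=1}^{n} k² = n(n+1)(2n+1)/6, then subtract the first 61 terms.
∑_{k=1}^{181} k² = 181×182×363/6 = 1992991
∑_{k=1}^{61} k² = 61×62×123/6 = 77531
∑_{k=62}^{181} k² = 1992991 - 77531 = 1915460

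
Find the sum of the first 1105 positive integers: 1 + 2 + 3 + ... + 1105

Formula: ∑k = n(n+1)/2
= 1105×1106/2
= 1222130/2
= 611065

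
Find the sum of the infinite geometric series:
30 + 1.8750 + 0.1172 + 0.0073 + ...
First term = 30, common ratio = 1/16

For |r| < 1, S = a / (1 - r)
S = 30 / (1 - (1/16))
S = 30 / (15/16)
S = 32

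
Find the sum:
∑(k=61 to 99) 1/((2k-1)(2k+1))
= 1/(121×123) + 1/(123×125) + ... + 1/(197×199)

Partial fractions: 1/((2k-1)(2k+1)) = (1/2)[1/(2k-1) - 1/(2k+1)]
The series telescopes:
= (1/2)[1/121 - 1/199]
= 39/24079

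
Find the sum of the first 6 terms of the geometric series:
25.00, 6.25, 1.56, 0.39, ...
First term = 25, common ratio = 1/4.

Sₙ = a(1 - rⁿ) / (1 - r)
S_6 = 25(1 - (1/4)^6) / (1 - (1/4))
S_6 = 25(1 - (1/4096)) / (3/4)
S_6 = 34125/1024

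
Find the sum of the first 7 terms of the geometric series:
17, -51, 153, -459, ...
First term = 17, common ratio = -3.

Sₙ = a(1 - rⁿ) / (1 - r)
S_7 = 17(1 - (-3)^7) / (1 - (-3))
S_7 = 17(1 - (-2187)) / (4)
S_7 = 9299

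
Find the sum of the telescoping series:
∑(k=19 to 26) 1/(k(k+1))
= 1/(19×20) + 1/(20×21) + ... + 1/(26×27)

Partial fractions: 1/(k(k+1)) = 1/k - 1/(k+1)
The series telescopes:
= (1/19 - 1/20) + (1/20 - 1/21) + ... + (1/26 - 1/27)
= 1/19 - 1/27
= 8/513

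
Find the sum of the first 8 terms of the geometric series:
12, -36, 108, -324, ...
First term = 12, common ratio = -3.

Sₙ = a(1 - rⁿ) / (1 - r)
S_8 = 12(1 - (-3)^8) / (1 - (-3))
S_8 = 12(1 - 6561) / (4)
S_8 = -19680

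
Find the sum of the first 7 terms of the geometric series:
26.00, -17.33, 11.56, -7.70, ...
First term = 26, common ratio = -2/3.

Sₙ = a(1 - rⁿ) / (1 - r)
S_7 = 26(1 - (-2/3)^7) / (1 - (-2/3))
S_7 = 26(1 - (-128/2187)) / (5/3)
S_7 = 12038/729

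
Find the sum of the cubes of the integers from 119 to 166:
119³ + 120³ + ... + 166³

Use ∑_{k=1}^{n} k³ = [n(n+1)/2]², then subtract the first 118 terms.
∑_{k=1}^{166} k³ = [166×167/2]² = 13861² = 192127321
∑_{k=1}^{118} k³ = [118×119/2]² = 7021² = 49294441
∑_{k=119}^{166} k³ = 192127321 - 49294441 = 142832880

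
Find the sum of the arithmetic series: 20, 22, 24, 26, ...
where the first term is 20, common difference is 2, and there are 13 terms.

Sₙ = n/2 × (first + last)
Last term = a + (n-1)d = 20 + (13-1)×2 = 44
S_13 = 13/2 × (20 + 44)
S_13 = 13/2 × 64 = 416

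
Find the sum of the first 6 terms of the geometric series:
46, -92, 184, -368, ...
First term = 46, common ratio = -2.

Sₙ = a(1 - rⁿ) / (1 - r)
S_6 = 46(1 - (-2)^6) / (1 - (-2))
S_6 = 46(1 - 64) / (3)
S_6 = -966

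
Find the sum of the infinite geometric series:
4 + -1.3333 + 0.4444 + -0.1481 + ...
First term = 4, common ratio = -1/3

For |r| < 1, S = a / (1 - r)
S = 4 / (1 - (-1/3))
S = 4 / (4/3)
S = 3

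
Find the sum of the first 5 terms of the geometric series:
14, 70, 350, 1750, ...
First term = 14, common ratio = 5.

Sₙ = a(1 - rⁿ) / (1 - r)
S_5 = 14(1 - 5^5) / (1 - 5)
S_5 = 14(1 - 3125) / (-4)
S_5 = 10934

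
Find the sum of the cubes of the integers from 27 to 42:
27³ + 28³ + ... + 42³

Use ∑_{k=1}^{n} k³ = [n(n+1)/2]², then subtract the first 26 terms.
∑_{k=1}^{42} k³ = [42×43/2]² = 903² = 815409
∑_{k=1}^{26} k³ = [26×27/2]² = 351² = 123201
∑_{k=27}^{42} k³ = 815409 - 123201 = 692208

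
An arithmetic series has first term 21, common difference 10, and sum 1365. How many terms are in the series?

Using S = n/2 × [2a + (n-1)d]
1365 = n/2 × [2(21) + (n-1)(10)]
1365 = n/2 × [42 + 10n - 10]
2730 = n × [32 + 10n]
10n² + (32)n - 2730 = 0
Discriminant: Δ = (32)² - 4(10)(-2730) = 1024 + 109200 = 110224
√Δ = 332
n = [-(32) + √Δ] / (2·10) = (-32 + 332) / 20 = 300 / 20 = 15
(The negative root is discarded since n must be a positive integer.)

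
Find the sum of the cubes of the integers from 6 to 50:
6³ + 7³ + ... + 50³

Use ∑_{k=1}^{n} k³ = [n(n+1)/2]², then subtract the first 5 terms.
∑_{k=1}^{50} k³ = [50×51/2]² = 1275² = 1625625
∑_{k=1}^{5} k³ = [5×6/2]² = 15² = 225
∑_{k=6}^{50} k³ = 1625625 - 225 = 1625400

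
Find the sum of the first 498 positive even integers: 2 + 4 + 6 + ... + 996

Sum of first n even numbers = n(n+1)
= 498×499
= 248502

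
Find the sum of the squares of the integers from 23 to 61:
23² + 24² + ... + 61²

Use ∑_{k=1}^{n} k² = n(n+1)(2n+1)/6, then subtract the first 22 terms.
∑_{k=1}^{61} k² = 61×62×123/6 = 77531
∑_{k=1}^{22} k² = 22×23×45/6 = 3795
∑_{k=23}^{61} k² = 77531 - 3795 = 73736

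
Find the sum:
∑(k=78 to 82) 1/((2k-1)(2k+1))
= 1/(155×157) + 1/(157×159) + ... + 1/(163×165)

Partial fractions: 1/((2k-1)(2k+1)) = (1/2)[1/(2k-1) - 1/(2k+1)]
The series telescopes:
= (1/2)[1/155 - 1/165]
= 1/5115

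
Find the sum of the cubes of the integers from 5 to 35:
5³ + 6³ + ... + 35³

Use ∑_{k=1}^{n} k³ = [n(n+1)/2]², then subtract the first 4 terms.
∑_{k=1}^{35} k³ = [35×36/2]² = 630² = 396900
∑_{k=1}^{4} k³ = [4×5/2]² = 10² = 100
∑_{k=5}^{35} k³ = 396900 - 100 = 396800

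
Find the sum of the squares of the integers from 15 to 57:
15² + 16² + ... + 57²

Use ∑_{k=1}^{n} k² = n(n+1)(2n+1)/6, then subtract the first 14 terms.
∑_{k=1}^{57} k² = 57×58×115/6 = 63365
∑_{k=1}^{14} k² = 14×15×29/6 = 1015
∑_{k=15}^{57} k² = 63365 - 1015 = 62350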